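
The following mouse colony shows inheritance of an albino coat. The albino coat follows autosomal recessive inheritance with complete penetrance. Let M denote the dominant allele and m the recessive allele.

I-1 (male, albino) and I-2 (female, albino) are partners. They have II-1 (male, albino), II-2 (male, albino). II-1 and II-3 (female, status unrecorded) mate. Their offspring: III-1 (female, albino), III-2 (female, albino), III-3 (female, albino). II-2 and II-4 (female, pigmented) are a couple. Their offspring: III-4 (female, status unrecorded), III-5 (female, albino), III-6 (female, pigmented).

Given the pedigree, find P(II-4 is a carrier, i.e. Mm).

1

II-4 is pigmented so carries M and passed m to III-5 (mm), so II-4 is Mm, giving P(Mm) = 1.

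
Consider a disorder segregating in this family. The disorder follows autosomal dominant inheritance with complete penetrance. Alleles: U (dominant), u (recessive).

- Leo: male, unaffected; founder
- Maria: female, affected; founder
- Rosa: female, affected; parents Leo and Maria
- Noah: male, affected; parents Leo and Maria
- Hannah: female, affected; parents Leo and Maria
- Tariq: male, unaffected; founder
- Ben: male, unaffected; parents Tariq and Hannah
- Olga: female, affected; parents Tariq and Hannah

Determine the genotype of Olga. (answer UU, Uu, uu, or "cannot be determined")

From phenotype alone, Olga is UU or Uu.
Olga is affected so carries U and received u from Tariq (uu), so Olga is Uu.

Uu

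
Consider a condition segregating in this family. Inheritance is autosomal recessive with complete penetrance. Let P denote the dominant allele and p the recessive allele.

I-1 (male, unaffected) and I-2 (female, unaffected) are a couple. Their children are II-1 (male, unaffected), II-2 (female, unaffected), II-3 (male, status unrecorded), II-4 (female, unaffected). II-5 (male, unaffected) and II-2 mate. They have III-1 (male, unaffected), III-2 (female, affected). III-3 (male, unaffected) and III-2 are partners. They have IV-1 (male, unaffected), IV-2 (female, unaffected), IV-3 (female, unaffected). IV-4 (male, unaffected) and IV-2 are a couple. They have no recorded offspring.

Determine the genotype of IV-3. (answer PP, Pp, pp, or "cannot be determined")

From phenotype alone, IV-3 is PP or Pp.
IV-3 is unaffected so carries P and received p from III-2 (pp), so IV-3 is Pp.

Pp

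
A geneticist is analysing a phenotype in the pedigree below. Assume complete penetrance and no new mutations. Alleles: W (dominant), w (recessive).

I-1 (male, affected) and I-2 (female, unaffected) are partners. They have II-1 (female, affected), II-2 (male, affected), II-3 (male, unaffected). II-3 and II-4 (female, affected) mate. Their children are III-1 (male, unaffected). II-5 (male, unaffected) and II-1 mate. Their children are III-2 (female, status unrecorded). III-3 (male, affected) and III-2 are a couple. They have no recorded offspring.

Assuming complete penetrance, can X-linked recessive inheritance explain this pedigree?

Under X-linked recessive, III-1 (unaffected, male) cannot arise from II-3 (unaffected) × II-4 (affected).

No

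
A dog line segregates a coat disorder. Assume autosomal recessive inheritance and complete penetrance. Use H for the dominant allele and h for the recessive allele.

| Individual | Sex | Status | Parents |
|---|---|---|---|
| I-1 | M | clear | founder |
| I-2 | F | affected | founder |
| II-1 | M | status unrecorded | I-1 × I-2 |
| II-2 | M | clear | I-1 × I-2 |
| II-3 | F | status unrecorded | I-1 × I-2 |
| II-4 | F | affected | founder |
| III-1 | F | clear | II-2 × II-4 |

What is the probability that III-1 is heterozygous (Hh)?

1

III-1 is clear so carries H and received h from II-4 (hh), so III-1 is Hh, giving P(Hh) = 1.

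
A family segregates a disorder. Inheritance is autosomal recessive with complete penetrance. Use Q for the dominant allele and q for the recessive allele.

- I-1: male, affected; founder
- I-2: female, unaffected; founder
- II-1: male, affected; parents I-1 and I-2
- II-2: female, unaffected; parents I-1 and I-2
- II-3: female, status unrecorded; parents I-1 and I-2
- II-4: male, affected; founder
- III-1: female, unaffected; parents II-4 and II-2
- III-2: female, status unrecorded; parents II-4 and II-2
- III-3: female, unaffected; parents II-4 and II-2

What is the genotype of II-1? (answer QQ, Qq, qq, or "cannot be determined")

II-1 is affected, so II-1 is qq.

qq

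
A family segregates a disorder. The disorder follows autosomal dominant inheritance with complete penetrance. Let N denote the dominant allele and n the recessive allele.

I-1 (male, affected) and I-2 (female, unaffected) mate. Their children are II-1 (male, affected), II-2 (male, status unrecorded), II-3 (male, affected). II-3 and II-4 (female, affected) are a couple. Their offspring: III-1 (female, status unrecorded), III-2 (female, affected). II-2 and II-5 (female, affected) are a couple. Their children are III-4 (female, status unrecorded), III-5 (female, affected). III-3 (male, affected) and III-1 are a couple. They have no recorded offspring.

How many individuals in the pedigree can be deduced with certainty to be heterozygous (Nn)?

2

Obligate heterozygotes: II-1 is affected so carries N and received n from I-2 (nn), so II-1 is Nn; II-3 is affected so carries N and received n from I-2 (nn), so II-3 is Nn.
Every other individual is either homozygous by phenotype or has at least one consistent homozygous assignment, so the count is 2.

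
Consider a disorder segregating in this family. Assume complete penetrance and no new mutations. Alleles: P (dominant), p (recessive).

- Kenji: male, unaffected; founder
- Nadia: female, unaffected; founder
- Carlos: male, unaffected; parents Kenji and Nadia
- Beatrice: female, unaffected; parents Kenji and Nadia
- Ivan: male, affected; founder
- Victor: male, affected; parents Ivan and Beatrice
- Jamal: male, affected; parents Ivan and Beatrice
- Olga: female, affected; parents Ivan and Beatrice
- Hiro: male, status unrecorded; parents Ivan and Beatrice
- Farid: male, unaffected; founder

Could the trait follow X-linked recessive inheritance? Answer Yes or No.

A consistent assignment under X-linked recessive exists: Kenji X^P Y, Nadia X^P X^p, Carlos X^P Y, Beatrice X^P X^p, Ivan X^p Y, Victor X^p Y, Jamal X^p Y, Olga X^p X^p, Hiro X^P Y, Farid X^P Y.
In this assignment every recorded phenotype matches its genotype and every non-founder's genotype is obtainable from its parents' genotypes, so the pedigree is consistent.

Yes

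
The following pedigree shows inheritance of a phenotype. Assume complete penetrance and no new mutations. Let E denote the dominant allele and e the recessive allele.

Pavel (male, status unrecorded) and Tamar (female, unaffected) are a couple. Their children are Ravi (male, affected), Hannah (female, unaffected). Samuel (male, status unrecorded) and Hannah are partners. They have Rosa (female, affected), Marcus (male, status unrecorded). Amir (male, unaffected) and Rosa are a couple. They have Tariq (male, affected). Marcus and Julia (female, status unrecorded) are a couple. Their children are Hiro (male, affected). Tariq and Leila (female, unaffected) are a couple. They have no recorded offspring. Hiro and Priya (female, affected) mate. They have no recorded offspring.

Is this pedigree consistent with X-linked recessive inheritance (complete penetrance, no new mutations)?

Yes

A consistent assignment under X-linked recessive exists: Pavel X^E Y, Tamar X^E X^e, Ravi X^e Y, Hannah X^E X^e, Samuel X^e Y, Rosa X^e X^e, Marcus X^E Y, Amir X^E Y, Julia X^E X^e, Tariq X^e Y, Leila X^E X^E, Hiro X^e Y, Priya X^e X^e.
In this assignment every recorded phenotype matches its genotype and every non-founder's genotype is obtainable from its parents' genotypes, so the pedigree is consistent.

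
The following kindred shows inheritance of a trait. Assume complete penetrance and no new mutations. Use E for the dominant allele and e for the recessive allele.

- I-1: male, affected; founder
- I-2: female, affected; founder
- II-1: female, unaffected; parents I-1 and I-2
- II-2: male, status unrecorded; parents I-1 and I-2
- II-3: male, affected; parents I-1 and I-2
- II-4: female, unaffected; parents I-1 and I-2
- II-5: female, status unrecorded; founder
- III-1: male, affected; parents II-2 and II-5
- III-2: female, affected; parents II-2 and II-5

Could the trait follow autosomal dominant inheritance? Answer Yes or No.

A consistent assignment under autosomal dominant exists: I-1 Ee, I-2 Ee, II-1 ee, II-2 EE, II-3 EE, II-4 ee, II-5 EE, III-1 EE, III-2 EE.
In this assignment every recorded phenotype matches its genotype and every non-founder's genotype is obtainable from its parents' genotypes, so the pedigree is consistent.

Yes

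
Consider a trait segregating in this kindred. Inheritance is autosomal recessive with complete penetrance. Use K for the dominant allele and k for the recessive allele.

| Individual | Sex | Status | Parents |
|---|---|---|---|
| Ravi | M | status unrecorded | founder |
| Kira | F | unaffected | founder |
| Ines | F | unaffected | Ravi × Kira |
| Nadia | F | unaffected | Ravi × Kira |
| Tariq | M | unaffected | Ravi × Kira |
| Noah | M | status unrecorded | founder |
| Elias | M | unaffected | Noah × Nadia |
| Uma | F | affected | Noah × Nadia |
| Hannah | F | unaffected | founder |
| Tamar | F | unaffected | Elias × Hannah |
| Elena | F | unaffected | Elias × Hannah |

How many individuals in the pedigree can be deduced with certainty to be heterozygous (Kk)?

Obligate heterozygotes: Nadia is unaffected so carries K and passed k to Uma (kk), so Nadia is Kk.
Every other individual is either homozygous by phenotype or has at least one consistent homozygous assignment, so the count is 1.

1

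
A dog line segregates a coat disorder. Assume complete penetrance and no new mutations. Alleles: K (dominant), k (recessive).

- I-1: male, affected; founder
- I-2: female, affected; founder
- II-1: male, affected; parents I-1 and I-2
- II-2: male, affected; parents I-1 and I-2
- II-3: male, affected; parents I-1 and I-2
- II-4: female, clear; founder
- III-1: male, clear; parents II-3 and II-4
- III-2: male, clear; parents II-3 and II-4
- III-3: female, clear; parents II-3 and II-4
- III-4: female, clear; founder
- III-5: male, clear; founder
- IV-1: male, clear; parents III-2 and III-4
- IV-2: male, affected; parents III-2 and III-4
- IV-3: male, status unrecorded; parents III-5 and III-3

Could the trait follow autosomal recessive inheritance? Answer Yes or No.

A consistent assignment under autosomal recessive exists: I-1 kk, I-2 kk, II-1 kk, II-2 kk, II-3 kk, II-4 KK, III-1 Kk, III-2 Kk, III-3 Kk, III-4 Kk, III-5 KK, IV-1 KK, IV-2 kk, IV-3 KK.
In this assignment every recorded phenotype matches its genotype and every non-founder's genotype is obtainable from its parents' genotypes, so the pedigree is consistent.

Yes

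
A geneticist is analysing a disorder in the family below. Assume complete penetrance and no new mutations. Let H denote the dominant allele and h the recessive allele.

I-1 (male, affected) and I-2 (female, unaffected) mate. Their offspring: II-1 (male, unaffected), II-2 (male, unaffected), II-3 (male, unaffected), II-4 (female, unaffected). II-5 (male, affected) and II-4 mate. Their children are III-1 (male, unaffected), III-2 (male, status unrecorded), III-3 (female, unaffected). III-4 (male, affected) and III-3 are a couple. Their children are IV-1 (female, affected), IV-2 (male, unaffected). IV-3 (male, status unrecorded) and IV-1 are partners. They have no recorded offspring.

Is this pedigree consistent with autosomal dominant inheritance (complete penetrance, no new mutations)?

A consistent assignment under autosomal dominant exists: I-1 Hh, I-2 hh, II-1 hh, II-2 hh, II-3 hh, II-4 hh, II-5 Hh, III-1 hh, III-2 Hh, III-3 hh, III-4 Hh, IV-1 Hh, IV-2 hh, IV-3 HH.
In this assignment every recorded phenotype matches its genotype and every non-founder's genotype is obtainable from its parents' genotypes, so the pedigree is consistent.

Yes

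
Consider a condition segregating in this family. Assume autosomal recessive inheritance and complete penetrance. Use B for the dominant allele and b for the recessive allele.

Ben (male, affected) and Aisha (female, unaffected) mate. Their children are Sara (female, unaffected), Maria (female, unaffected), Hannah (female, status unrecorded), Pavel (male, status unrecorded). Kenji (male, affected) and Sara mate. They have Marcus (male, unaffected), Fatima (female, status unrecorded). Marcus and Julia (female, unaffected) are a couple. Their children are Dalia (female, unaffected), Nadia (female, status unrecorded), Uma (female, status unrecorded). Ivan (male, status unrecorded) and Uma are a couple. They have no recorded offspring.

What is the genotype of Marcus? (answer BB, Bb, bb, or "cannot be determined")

Bb

From phenotype alone, Marcus is BB or Bb.
Marcus is unaffected so carries B and received b from Kenji (bb), so Marcus is Bb.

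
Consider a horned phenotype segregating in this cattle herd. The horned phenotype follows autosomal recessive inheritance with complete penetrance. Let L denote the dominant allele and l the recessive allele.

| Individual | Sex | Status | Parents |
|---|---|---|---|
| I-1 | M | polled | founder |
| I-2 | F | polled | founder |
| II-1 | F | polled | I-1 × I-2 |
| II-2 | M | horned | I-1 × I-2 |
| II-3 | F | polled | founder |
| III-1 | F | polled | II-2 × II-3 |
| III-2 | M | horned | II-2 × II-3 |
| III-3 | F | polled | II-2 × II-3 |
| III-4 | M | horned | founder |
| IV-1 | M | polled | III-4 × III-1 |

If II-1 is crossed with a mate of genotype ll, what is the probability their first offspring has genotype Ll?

I-1 is polled so carries L and passed l to II-2 (ll), so I-1 is Ll.
I-2 is polled so carries L and passed l to II-2 (ll), so I-2 is Ll.
II-1 is a polled offspring of I-1 (Ll) × I-2 (Ll), whose cross gives 1/4 LL : 1/2 Ll : 1/4 ll; conditioning on being polled, II-1 is LL with probability 1/3, Ll with probability 2/3.
Summing over parental genotype combinations, P(offspring has genotype Ll) = 1/3·1 + 2/3·1/2 = 2/3.

2/3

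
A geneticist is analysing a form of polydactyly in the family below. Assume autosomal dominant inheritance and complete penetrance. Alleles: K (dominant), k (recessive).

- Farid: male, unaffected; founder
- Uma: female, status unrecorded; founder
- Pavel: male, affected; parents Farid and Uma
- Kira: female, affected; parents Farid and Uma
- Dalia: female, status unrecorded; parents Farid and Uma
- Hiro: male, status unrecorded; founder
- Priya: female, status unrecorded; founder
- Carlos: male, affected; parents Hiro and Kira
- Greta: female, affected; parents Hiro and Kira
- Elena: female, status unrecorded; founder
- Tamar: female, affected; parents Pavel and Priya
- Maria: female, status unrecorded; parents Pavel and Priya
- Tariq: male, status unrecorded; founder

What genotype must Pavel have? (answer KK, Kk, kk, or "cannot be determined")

Kk

From phenotype alone, Pavel is KK or Kk.
Pavel is affected so carries K and received k from Farid (kk), so Pavel is Kk.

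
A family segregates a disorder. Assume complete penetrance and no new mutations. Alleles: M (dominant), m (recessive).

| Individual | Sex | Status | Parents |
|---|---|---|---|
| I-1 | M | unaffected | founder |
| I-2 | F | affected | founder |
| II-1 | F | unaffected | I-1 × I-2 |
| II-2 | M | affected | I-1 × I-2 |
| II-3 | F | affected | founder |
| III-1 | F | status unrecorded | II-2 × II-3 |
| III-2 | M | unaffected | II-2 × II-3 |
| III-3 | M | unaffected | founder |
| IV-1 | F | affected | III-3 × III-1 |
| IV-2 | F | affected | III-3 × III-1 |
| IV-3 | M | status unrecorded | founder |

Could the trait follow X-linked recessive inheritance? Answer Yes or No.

Under X-linked recessive, III-2 (unaffected, male) cannot arise from II-2 (affected) × II-3 (affected).

No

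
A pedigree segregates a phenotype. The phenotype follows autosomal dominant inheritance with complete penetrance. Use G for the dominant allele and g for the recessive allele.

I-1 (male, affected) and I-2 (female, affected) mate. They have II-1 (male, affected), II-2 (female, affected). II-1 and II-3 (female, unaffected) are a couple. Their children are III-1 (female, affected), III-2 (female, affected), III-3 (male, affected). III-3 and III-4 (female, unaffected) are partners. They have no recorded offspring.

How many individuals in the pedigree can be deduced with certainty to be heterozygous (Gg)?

3

Obligate heterozygotes: III-1 is affected so carries G and received g from II-3 (gg), so III-1 is Gg; III-2 is affected so carries G and received g from II-3 (gg), so III-2 is Gg; III-3 is affected so carries G and received g from II-3 (gg), so III-3 is Gg.
Every other individual is either homozygous by phenotype or has at least one consistent homozygous assignment, so the count is 3.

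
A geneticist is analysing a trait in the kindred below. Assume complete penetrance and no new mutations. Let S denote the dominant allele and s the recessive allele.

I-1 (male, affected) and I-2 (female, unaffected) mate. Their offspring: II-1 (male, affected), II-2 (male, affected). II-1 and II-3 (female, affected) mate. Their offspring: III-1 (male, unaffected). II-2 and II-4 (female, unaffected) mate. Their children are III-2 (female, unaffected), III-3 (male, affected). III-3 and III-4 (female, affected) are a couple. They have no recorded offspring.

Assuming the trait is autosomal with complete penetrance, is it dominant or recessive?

II-1 and II-3 are both affected yet have an unaffected child III-1. Under a recessive model two affected parents are homozygous and every child would be affected, so the trait cannot be recessive.

dominant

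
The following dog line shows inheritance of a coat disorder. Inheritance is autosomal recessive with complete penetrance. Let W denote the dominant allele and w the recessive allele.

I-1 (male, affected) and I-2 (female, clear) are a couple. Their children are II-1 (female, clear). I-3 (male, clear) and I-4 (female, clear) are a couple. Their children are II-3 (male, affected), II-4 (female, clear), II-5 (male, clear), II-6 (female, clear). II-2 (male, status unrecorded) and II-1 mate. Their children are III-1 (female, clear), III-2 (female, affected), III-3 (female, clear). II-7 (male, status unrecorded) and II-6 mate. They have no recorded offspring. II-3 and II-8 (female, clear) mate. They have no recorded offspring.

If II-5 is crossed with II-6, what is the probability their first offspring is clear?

8/9

I-3 is clear so carries W and passed w to II-3 (ww), so I-3 is Ww.
I-4 is clear so carries W and passed w to II-3 (ww), so I-4 is Ww.
II-5 is a clear offspring of I-3 (Ww) × I-4 (Ww), whose cross gives 1/4 WW : 1/2 Ww : 1/4 ww; conditioning on being clear, II-5 is WW with probability 1/3, Ww with probability 2/3.
II-6 is a clear offspring of I-3 (Ww) × I-4 (Ww), whose cross gives 1/4 WW : 1/2 Ww : 1/4 ww; conditioning on being clear, II-6 is WW with probability 1/3, Ww with probability 2/3.
Summing over parental genotype combinations, P(offspring is clear) = 1/9·1 + 2/9·1 + 2/9·1 + 4/9·3/4 = 8/9.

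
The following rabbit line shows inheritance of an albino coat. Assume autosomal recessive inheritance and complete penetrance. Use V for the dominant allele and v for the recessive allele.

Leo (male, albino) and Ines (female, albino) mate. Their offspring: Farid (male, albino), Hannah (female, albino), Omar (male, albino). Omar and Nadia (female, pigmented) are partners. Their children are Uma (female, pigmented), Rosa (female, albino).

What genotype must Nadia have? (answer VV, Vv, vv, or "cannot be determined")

From phenotype alone, Nadia is VV or Vv.
Nadia is pigmented so carries V and passed v to Rosa (vv), so Nadia is Vv.

Vv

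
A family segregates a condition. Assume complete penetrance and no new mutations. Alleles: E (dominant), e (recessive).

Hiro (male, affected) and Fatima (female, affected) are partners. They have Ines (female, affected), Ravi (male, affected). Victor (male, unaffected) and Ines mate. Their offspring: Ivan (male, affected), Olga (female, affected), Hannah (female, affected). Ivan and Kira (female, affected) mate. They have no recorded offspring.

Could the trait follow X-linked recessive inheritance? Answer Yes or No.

Under X-linked recessive, Olga (affected, female) cannot arise from Victor (unaffected) × Ines (affected).

No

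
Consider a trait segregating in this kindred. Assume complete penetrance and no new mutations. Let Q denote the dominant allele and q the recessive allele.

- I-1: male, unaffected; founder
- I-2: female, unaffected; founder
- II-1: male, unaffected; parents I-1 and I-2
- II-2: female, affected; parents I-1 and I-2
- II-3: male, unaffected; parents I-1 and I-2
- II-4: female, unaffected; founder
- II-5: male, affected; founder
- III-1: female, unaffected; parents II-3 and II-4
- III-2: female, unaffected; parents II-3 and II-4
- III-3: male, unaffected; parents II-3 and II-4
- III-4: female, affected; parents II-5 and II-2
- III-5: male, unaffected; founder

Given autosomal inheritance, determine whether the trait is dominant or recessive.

recessive

I-1 and I-2 are both unaffected yet have an affected child II-2. Under dominance, an affected child requires at least one affected parent, so the trait cannot be dominant.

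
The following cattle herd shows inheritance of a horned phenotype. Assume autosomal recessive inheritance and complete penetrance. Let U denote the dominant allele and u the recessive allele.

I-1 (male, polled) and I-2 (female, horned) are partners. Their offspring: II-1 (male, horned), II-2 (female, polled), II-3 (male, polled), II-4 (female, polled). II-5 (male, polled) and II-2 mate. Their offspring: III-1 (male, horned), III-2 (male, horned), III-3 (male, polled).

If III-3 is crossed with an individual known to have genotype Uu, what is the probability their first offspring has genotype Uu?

II-5 is polled so carries U and passed u to III-1 (uu), so II-5 is Uu.
II-2 is polled so carries U and received u from I-2 (uu), so II-2 is Uu.
III-3 is a polled offspring of II-5 (Uu) × II-2 (Uu), whose cross gives 1/4 UU : 1/2 Uu : 1/4 uu; conditioning on being polled, III-3 is UU with probability 1/3, Uu with probability 2/3.
Summing over parental genotype combinations, P(offspring has genotype Uu) = 1/3·1/2 + 2/3·1/2 = 1/2.

1/2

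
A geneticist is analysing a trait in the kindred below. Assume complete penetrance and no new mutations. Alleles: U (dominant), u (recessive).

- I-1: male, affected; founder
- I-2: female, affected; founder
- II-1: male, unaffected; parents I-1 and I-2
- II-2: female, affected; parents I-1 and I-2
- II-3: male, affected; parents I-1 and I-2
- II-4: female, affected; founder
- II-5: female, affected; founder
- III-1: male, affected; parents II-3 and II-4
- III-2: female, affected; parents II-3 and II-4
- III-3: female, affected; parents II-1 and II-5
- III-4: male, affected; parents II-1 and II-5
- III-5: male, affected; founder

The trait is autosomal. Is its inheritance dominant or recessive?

I-1 and I-2 are both affected yet have an unaffected child II-1. Under a recessive model two affected parents are homozygous and every child would be affected, so the trait cannot be recessive.

dominant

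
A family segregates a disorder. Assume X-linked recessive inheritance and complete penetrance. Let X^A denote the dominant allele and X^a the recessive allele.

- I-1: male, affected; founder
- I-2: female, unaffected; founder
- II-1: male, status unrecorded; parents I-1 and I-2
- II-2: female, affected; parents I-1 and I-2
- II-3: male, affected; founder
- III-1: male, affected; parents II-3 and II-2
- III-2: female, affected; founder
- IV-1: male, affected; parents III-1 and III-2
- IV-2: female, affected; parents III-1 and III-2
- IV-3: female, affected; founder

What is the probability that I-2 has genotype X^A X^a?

1

I-2 is unaffected so carries A and passed a to II-2 (X^a X^a), so I-2 is X^A X^a, giving P(X^A X^a) = 1.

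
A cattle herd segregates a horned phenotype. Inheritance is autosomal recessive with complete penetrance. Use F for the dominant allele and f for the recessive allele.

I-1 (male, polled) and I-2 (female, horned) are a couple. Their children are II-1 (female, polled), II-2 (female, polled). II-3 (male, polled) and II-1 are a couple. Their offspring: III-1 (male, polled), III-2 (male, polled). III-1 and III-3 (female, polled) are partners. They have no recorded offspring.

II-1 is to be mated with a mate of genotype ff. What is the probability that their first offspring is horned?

1/2

II-1 is polled so carries F and received f from I-2 (ff), so II-1 is Ff.
The cross gives 1/2 Ff : 1/2 ff, so P(offspring is horned) = 1/2.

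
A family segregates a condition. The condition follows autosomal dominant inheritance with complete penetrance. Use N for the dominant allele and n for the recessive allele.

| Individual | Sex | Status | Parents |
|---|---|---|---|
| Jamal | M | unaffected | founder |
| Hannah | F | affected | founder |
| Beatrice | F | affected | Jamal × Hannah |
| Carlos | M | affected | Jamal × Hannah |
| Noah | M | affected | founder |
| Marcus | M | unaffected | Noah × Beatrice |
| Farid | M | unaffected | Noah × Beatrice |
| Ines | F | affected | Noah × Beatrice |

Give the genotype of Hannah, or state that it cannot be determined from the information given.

Hannah's phenotype allows NN or Nn, and no parent or child forces a single allele at both positions; consistent genotype assignments exist with Hannah as NN or Nn.

cannot be determined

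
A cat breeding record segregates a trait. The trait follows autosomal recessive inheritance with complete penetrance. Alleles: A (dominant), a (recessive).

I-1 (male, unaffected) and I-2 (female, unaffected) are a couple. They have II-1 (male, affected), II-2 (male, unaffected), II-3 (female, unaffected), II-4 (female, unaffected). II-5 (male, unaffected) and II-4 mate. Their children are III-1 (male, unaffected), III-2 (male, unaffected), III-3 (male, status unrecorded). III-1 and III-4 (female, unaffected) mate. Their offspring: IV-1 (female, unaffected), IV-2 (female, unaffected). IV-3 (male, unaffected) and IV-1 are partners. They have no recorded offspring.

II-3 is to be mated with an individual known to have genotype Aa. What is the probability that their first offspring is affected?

1/6

I-1 is unaffected so carries A and passed a to II-1 (aa), so I-1 is Aa.
I-2 is unaffected so carries A and passed a to II-1 (aa), so I-2 is Aa.
II-3 is an unaffected offspring of I-1 (Aa) × I-2 (Aa), whose cross gives 1/4 AA : 1/2 Aa : 1/4 aa; conditioning on being unaffected, II-3 is AA with probability 1/3, Aa with probability 2/3.
Summing over parental genotype combinations, P(offspring is affected) = 2/3·1/4 = 1/6.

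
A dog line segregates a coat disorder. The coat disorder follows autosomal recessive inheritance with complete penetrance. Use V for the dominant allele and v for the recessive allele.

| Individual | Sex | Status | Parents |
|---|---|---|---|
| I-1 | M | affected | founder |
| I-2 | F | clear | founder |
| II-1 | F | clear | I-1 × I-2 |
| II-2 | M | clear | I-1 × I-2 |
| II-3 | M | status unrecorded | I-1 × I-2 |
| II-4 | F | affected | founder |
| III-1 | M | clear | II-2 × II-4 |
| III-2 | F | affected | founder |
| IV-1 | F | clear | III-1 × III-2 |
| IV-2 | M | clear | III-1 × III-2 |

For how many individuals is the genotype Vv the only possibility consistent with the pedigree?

5

Obligate heterozygotes: II-1 is clear so carries V and received v from I-1 (vv), so II-1 is Vv; II-2 is clear so carries V and received v from I-1 (vv), so II-2 is Vv; III-1 is clear so carries V and received v from II-4 (vv), so III-1 is Vv; IV-1 is clear so carries V and received v from III-2 (vv), so IV-1 is Vv; IV-2 is clear so carries V and received v from III-2 (vv), so IV-2 is Vv.
Every other individual is either homozygous by phenotype or has at least one consistent homozygous assignment, so the count is 5.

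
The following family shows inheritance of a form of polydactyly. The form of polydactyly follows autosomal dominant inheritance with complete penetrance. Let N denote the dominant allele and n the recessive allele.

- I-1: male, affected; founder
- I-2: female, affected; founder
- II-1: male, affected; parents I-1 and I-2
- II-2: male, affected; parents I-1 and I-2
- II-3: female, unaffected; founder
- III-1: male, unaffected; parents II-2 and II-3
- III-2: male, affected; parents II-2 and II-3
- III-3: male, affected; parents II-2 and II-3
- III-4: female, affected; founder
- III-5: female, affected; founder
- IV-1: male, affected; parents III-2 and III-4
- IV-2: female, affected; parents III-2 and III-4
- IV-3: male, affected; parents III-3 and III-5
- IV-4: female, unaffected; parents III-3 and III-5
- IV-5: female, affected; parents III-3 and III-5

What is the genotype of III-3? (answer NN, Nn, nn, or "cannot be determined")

Nn

From phenotype alone, III-3 is NN or Nn.
III-3 is affected so carries N and received n from II-3 (nn), so III-3 is Nn.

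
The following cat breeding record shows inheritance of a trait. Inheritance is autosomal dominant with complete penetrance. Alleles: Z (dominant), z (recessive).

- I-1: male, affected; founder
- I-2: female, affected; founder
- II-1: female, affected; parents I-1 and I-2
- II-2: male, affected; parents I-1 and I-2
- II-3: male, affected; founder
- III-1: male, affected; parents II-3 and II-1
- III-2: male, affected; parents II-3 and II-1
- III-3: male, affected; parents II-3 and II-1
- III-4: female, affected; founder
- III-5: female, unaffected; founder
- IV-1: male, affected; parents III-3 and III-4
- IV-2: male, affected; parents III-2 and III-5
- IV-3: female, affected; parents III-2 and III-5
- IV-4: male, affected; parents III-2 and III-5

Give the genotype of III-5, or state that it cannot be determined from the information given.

III-5 is unaffected, so III-5 is zz.

zz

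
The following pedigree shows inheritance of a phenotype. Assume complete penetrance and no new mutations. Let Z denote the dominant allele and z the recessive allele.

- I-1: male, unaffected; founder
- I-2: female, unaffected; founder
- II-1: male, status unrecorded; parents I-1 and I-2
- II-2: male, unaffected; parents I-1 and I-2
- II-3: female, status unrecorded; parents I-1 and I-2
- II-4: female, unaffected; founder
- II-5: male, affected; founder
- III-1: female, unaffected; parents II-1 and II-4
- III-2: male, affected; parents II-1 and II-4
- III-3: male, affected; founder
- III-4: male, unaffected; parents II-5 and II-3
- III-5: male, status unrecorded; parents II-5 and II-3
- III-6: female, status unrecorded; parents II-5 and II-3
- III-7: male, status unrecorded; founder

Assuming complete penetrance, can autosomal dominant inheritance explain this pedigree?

No assignment of genotypes under autosomal dominant satisfies every parent–offspring relationship, so the pedigree is inconsistent.

No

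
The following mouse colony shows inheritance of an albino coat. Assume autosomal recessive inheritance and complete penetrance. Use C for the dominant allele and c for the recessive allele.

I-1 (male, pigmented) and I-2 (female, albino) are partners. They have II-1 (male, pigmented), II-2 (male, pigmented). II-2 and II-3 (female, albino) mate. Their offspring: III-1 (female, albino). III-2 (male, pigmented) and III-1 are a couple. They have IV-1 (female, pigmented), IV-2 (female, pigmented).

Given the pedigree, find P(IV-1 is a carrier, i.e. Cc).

IV-1 is pigmented so carries C and received c from III-1 (cc), so IV-1 is Cc, giving P(Cc) = 1.

1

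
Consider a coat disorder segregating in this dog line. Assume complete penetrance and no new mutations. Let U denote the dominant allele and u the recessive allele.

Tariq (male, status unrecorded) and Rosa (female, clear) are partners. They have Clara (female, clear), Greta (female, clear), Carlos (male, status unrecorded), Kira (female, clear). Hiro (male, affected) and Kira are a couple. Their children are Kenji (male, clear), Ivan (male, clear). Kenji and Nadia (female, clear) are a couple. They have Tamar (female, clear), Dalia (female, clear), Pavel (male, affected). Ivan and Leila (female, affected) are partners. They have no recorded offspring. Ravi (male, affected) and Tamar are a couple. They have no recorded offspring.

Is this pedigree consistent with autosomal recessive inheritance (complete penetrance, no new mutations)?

A consistent assignment under autosomal recessive exists: Tariq UU, Rosa UU, Clara UU, Greta UU, Carlos UU, Kira UU, Hiro uu, Kenji Uu, Ivan Uu, Nadia Uu, Leila uu, Tamar UU, Dalia UU, Pavel uu, Ravi uu.
In this assignment every recorded phenotype matches its genotype and every non-founder's genotype is obtainable from its parents' genotypes, so the pedigree is consistent.

Yes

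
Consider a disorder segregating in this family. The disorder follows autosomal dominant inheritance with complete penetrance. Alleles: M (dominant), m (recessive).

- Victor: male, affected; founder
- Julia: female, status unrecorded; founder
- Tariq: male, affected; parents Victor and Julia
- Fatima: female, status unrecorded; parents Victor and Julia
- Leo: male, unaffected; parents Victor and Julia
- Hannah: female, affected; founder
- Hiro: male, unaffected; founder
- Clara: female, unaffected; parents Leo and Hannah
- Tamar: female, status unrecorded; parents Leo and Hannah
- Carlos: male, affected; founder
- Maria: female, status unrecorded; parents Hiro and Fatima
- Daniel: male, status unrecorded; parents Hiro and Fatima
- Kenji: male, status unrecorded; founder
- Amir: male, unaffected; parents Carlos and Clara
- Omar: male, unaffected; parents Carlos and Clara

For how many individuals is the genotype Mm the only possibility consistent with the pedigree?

Obligate heterozygotes: Victor is affected so carries M and passed m to Leo (mm), so Victor is Mm; Hannah is affected so carries M and passed m to Clara (mm), so Hannah is Mm; Carlos is affected so carries M and passed m to Amir (mm), so Carlos is Mm.
Every other individual is either homozygous by phenotype or has at least one consistent homozygous assignment, so the count is 3.

3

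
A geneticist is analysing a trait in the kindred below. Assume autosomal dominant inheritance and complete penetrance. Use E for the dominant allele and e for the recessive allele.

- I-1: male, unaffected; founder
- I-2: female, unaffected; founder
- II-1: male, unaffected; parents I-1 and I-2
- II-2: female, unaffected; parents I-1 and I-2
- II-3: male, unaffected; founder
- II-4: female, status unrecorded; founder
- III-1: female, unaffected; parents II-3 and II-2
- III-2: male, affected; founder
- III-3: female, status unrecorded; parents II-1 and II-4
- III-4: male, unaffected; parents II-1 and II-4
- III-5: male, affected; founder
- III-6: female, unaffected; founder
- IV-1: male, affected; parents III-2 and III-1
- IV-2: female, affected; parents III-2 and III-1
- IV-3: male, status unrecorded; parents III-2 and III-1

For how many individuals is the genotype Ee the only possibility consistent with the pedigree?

Obligate heterozygotes: IV-1 is affected so carries E and received e from III-1 (ee), so IV-1 is Ee; IV-2 is affected so carries E and received e from III-1 (ee), so IV-2 is Ee.
Every other individual is either homozygous by phenotype or has at least one consistent homozygous assignment, so the count is 2.

2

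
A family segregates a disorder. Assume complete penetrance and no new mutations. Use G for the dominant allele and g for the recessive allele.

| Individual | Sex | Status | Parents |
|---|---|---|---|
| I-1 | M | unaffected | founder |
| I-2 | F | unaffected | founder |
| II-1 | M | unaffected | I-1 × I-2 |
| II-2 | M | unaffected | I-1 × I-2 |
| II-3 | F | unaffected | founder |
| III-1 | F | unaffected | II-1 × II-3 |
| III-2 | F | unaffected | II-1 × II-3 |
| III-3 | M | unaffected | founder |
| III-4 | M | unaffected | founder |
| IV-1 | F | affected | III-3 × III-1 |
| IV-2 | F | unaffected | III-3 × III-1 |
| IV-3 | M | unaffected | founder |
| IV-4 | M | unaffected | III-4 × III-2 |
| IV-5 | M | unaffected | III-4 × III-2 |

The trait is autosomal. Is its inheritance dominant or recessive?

recessive

III-3 and III-1 are both unaffected yet have an affected child IV-1. Under dominance, an affected child requires at least one affected parent, so the trait cannot be dominant.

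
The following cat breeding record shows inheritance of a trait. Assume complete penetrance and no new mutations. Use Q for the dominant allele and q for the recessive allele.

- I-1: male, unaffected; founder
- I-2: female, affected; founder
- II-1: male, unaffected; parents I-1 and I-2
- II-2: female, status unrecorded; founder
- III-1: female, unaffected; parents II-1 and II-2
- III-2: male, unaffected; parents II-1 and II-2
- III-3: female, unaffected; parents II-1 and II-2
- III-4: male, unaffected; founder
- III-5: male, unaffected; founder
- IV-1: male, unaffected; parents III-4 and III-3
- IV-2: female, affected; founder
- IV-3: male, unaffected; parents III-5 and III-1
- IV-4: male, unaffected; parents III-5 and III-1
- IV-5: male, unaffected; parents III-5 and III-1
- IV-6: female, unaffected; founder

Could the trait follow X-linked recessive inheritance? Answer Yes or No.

Under X-linked recessive, II-1 (unaffected, male) cannot arise from I-1 (unaffected) × I-2 (affected).

No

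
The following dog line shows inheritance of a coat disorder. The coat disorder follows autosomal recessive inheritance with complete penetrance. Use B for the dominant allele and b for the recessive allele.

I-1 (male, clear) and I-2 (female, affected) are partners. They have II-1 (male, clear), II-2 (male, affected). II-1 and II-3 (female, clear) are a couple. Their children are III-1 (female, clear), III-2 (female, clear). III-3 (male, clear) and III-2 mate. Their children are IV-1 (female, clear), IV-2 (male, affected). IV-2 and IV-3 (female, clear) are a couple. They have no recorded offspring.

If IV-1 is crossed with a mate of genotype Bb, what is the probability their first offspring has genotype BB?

1/3

III-3 is clear so carries B and passed b to IV-2 (bb), so III-3 is Bb.
III-2 is clear so carries B and passed b to IV-2 (bb), so III-2 is Bb.
IV-1 is a clear offspring of III-3 (Bb) × III-2 (Bb), whose cross gives 1/4 BB : 1/2 Bb : 1/4 bb; conditioning on being clear, IV-1 is BB with probability 1/3, Bb with probability 2/3.
Summing over parental genotype combinations, P(offspring has genotype BB) = 1/3·1/2 + 2/3·1/4 = 1/3.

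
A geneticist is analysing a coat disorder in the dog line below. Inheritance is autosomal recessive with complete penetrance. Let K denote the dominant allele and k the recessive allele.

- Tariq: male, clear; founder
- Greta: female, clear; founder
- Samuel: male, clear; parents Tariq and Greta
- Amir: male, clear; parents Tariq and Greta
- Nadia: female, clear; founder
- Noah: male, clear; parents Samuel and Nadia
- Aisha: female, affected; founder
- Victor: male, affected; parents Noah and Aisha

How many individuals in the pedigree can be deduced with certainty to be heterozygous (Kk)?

1

Obligate heterozygotes: Noah is clear so carries K and passed k to Victor (kk), so Noah is Kk.
Every other individual is either homozygous by phenotype or has at least one consistent homozygous assignment, so the count is 1.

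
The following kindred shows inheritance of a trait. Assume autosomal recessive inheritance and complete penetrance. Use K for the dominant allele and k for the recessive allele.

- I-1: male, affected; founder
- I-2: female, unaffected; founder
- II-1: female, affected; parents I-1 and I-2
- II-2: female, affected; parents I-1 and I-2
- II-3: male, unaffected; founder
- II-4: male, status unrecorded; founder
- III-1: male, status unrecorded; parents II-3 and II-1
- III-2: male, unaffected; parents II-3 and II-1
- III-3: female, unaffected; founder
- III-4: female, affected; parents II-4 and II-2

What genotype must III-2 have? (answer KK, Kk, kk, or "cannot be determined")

From phenotype alone, III-2 is KK or Kk.
III-2 is unaffected so carries K and received k from II-1 (kk), so III-2 is Kk.

Kk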